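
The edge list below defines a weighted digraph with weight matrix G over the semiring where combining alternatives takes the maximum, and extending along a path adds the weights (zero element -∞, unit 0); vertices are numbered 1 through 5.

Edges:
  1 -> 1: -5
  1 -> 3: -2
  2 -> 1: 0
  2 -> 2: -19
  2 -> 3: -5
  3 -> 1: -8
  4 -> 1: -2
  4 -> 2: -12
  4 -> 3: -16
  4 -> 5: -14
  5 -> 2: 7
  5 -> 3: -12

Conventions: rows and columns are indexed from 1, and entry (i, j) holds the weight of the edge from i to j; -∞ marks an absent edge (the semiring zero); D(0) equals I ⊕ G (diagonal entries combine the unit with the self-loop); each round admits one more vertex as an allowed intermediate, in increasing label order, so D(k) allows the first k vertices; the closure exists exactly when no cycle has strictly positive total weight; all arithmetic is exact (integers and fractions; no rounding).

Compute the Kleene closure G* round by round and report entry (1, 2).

D(0):
  [0, -∞, -2, -∞, -∞]
  [0, 0, -5, -∞, -∞]
  [-8, -∞, 0, -∞, -∞]
  [-2, -12, -16, 0, -14]
  [-∞, 7, -12, -∞, 0]
D(1):
  [0, -∞, -2, -∞, -∞]
  [0, 0, -2, -∞, -∞]
  [-8, -∞, 0, -∞, -∞]
  [-2, -12, -4, 0, -14]
  [-∞, 7, -12, -∞, 0]
D(2):
  [0, -∞, -2, -∞, -∞]
  [0, 0, -2, -∞, -∞]
  [-8, -∞, 0, -∞, -∞]
  [-2, -12, -4, 0, -14]
  [7, 7, 5, -∞, 0]
D(3):
  [0, -∞, -2, -∞, -∞]
  [0, 0, -2, -∞, -∞]
  [-8, -∞, 0, -∞, -∞]
  [-2, -12, -4, 0, -14]
  [7, 7, 5, -∞, 0]
D(4):
  [0, -∞, -2, -∞, -∞]
  [0, 0, -2, -∞, -∞]
  [-8, -∞, 0, -∞, -∞]
  [-2, -12, -4, 0, -14]
  [7, 7, 5, -∞, 0]
D(5):
  [0, -∞, -2, -∞, -∞]
  [0, 0, -2, -∞, -∞]
  [-8, -∞, 0, -∞, -∞]
  [-2, -7, -4, 0, -14]
  [7, 7, 5, -∞, 0]
Answer: G*[1][2] = -∞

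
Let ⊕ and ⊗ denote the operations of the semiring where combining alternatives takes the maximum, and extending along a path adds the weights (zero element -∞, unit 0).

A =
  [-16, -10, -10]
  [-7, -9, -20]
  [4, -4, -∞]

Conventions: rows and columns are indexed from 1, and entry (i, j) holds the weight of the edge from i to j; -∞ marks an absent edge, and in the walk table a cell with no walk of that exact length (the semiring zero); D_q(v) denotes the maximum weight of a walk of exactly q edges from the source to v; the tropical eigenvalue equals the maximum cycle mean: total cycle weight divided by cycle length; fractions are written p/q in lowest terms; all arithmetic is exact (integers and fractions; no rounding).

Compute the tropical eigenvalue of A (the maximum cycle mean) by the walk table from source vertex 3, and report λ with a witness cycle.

q=0: [-∞, -∞, 0]
q=1: [4, -4, -∞]
q=2: [-11, -6, -6]
q=3: [-2, -10, -21]
Optimal cycle mean attained by: cycle 1->3->1, total (-10) + 4, length 2.
Answer: λ = -3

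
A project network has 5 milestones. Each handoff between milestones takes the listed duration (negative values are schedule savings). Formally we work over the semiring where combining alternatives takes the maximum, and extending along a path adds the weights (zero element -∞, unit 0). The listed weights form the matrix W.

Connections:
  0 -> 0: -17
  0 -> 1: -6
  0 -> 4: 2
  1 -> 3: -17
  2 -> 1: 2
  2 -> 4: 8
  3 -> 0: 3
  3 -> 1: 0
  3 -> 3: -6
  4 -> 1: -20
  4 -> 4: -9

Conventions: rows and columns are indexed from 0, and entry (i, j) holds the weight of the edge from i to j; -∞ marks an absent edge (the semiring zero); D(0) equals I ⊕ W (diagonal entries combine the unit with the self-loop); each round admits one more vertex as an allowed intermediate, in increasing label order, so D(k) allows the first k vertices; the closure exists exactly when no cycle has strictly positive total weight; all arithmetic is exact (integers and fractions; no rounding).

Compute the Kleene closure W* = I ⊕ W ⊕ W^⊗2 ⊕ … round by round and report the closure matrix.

D(0):
  [0, -6, -∞, -∞, 2]
  [-∞, 0, -∞, -17, -∞]
  [-∞, 2, 0, -∞, 8]
  [3, 0, -∞, 0, -∞]
  [-∞, -20, -∞, -∞, 0]
D(1):
  [0, -6, -∞, -∞, 2]
  [-∞, 0, -∞, -17, -∞]
  [-∞, 2, 0, -∞, 8]
  [3, 0, -∞, 0, 5]
  [-∞, -20, -∞, -∞, 0]
D(2):
  [0, -6, -∞, -23, 2]
  [-∞, 0, -∞, -17, -∞]
  [-∞, 2, 0, -15, 8]
  [3, 0, -∞, 0, 5]
  [-∞, -20, -∞, -37, 0]
D(3):
  [0, -6, -∞, -23, 2]
  [-∞, 0, -∞, -17, -∞]
  [-∞, 2, 0, -15, 8]
  [3, 0, -∞, 0, 5]
  [-∞, -20, -∞, -37, 0]
D(4):
  [0, -6, -∞, -23, 2]
  [-14, 0, -∞, -17, -12]
  [-12, 2, 0, -15, 8]
  [3, 0, -∞, 0, 5]
  [-34, -20, -∞, -37, 0]
D(5):
  [0, -6, -∞, -23, 2]
  [-14, 0, -∞, -17, -12]
  [-12, 2, 0, -15, 8]
  [3, 0, -∞, 0, 5]
  [-34, -20, -∞, -37, 0]
Answer: W* = [[0, -6, -∞, -23, 2], [-14, 0, -∞, -17, -12], [-12, 2, 0, -15, 8], [3, 0, -∞, 0, 5], [-34, -20, -∞, -37, 0]]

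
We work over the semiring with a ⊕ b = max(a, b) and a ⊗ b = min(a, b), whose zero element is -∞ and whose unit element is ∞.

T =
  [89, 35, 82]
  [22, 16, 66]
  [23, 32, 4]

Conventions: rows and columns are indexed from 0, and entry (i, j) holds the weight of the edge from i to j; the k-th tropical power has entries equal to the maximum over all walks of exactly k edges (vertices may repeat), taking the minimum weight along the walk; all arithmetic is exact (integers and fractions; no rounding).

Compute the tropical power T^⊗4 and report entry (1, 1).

T^⊗2:
  [89, 35, 82]
  [23, 32, 22]
  [23, 23, 32]
T^⊗3:
  [89, 35, 82]
  [23, 23, 32]
  [23, 32, 23]
T^⊗4:
  [89, 35, 82]
  [23, 32, 23]
  [23, 23, 32]
Key observation: the optimum is the walk 1->2->1->2->1, with weight 66 min 32 min 66 min 32 = 32.
Optimal value attained by: walk 1->2->1->2->1.
Answer: (T^⊗4)[1][1] = 32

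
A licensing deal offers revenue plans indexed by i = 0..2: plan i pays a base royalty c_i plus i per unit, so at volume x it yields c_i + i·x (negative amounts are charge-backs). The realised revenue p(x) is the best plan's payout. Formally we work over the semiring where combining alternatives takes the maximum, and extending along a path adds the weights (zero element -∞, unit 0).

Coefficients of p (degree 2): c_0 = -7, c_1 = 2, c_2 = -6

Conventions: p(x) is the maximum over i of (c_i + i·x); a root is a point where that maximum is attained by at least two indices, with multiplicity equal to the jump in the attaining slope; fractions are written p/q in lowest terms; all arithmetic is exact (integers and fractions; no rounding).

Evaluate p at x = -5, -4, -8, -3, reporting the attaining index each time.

p(-5) = max(-7+0·(-5)=-7, 2+1·(-5)=-3, -6+2·(-5)=-16) = -3 (attained by i=1)
p(-4) = max(-7+0·(-4)=-7, 2+1·(-4)=-2, -6+2·(-4)=-14) = -2 (attained by i=1)
p(-8) = max(-7+0·(-8)=-7, 2+1·(-8)=-6, -6+2·(-8)=-22) = -6 (attained by i=1)
p(-3) = max(-7+0·(-3)=-7, 2+1·(-3)=-1, -6+2·(-3)=-12) = -1 (attained by i=1)
Answer: p(-5) = -3; p(-4) = -2; p(-8) = -6; p(-3) = -1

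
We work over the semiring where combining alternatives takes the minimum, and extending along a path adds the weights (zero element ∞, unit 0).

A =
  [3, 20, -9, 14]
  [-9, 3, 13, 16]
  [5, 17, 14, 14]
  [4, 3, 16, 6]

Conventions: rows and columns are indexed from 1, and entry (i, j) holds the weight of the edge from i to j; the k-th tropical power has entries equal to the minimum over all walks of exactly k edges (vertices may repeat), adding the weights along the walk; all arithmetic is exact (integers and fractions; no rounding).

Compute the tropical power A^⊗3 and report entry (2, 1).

A^⊗2:
  [-4, 8, -6, 5]
  [-6, 6, -18, 5]
  [8, 17, -4, 19]
  [-6, 6, -5, 12]
A^⊗3:
  [-1, 8, -13, 8]
  [-13, -1, -15, -4]
  [1, 13, -1, 10]
  [-3, 9, -15, 8]
Key observation: the optimum is the walk 2->1->3->1, with weight (-9) + (-9) + 5 = -13.
Optimal value attained by: walk 2->1->3->1.
Answer: (A^⊗3)[2][1] = -13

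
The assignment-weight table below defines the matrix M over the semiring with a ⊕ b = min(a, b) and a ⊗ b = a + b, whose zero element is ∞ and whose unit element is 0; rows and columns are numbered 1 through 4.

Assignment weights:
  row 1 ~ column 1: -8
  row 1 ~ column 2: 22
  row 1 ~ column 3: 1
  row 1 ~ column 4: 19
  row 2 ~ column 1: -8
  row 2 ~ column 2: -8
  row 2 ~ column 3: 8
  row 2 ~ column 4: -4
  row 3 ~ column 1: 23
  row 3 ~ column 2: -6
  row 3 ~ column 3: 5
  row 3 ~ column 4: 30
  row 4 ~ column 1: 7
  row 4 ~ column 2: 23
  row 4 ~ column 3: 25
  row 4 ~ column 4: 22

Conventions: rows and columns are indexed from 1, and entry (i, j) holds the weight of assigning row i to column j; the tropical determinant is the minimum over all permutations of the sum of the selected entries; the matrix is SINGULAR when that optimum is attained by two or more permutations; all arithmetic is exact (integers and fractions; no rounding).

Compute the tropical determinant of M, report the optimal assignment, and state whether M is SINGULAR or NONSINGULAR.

σ = (1, 2, 3, 4): (-8) + (-8) + 5 + 22 = 11
σ = (1, 2, 4, 3): (-8) + (-8) + 30 + 25 = 39
σ = (1, 3, 2, 4): (-8) + 8 + (-6) + 22 = 16
σ = (1, 3, 4, 2): (-8) + 8 + 30 + 23 = 53
σ = (1, 4, 2, 3): (-8) + (-4) + (-6) + 25 = 7
σ = (1, 4, 3, 2): (-8) + (-4) + 5 + 23 = 16
σ = (2, 1, 3, 4): 22 + (-8) + 5 + 22 = 41
σ = (2, 1, 4, 3): 22 + (-8) + 30 + 25 = 69
σ = (2, 3, 1, 4): 22 + 8 + 23 + 22 = 75
σ = (2, 3, 4, 1): 22 + 8 + 30 + 7 = 67
σ = (2, 4, 1, 3): 22 + (-4) + 23 + 25 = 66
σ = (2, 4, 3, 1): 22 + (-4) + 5 + 7 = 30
σ = (3, 1, 2, 4): 1 + (-8) + (-6) + 22 = 9
σ = (3, 1, 4, 2): 1 + (-8) + 30 + 23 = 46
σ = (3, 2, 1, 4): 1 + (-8) + 23 + 22 = 38
σ = (3, 2, 4, 1): 1 + (-8) + 30 + 7 = 30
σ = (3, 4, 1, 2): 1 + (-4) + 23 + 23 = 43
σ = (3, 4, 2, 1): 1 + (-4) + (-6) + 7 = -2
σ = (4, 1, 2, 3): 19 + (-8) + (-6) + 25 = 30
σ = (4, 1, 3, 2): 19 + (-8) + 5 + 23 = 39
σ = (4, 2, 1, 3): 19 + (-8) + 23 + 25 = 59
σ = (4, 2, 3, 1): 19 + (-8) + 5 + 7 = 23
σ = (4, 3, 1, 2): 19 + 8 + 23 + 23 = 73
σ = (4, 3, 2, 1): 19 + 8 + (-6) + 7 = 28
Optimal value attained by: σ = (3, 4, 2, 1).
Answer: det⊕(M) = -2; verdict: NONSINGULAR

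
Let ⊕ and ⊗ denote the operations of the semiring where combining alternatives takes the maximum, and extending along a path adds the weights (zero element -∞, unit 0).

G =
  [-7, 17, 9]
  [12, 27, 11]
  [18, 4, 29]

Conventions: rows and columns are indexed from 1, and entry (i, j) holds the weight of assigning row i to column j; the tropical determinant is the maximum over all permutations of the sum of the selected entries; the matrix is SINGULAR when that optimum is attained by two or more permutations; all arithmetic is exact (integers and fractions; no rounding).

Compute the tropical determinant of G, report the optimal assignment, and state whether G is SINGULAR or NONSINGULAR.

σ = (1, 2, 3): (-7) + 27 + 29 = 49
σ = (1, 3, 2): (-7) + 11 + 4 = 8
σ = (2, 1, 3): 17 + 12 + 29 = 58
σ = (2, 3, 1): 17 + 11 + 18 = 46
σ = (3, 1, 2): 9 + 12 + 4 = 25
σ = (3, 2, 1): 9 + 27 + 18 = 54
Optimal value attained by: σ = (2, 1, 3).
Answer: det⊕(G) = 58; verdict: NONSINGULAR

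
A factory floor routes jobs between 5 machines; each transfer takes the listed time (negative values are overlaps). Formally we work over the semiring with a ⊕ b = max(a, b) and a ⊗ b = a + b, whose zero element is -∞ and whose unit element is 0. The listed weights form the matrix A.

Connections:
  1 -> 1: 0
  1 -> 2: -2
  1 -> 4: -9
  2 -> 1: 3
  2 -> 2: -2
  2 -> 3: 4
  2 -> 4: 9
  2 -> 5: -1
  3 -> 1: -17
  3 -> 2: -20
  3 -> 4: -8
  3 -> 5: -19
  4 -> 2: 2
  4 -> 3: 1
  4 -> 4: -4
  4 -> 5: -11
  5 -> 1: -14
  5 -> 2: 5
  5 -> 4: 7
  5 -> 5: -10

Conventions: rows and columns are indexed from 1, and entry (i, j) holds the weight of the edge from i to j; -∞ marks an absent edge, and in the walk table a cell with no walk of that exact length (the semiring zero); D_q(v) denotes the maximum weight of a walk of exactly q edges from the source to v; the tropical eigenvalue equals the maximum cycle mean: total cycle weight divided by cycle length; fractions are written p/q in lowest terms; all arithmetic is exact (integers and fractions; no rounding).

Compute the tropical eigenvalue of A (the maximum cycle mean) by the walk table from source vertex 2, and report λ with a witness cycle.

q=0: [-∞, 0, -∞, -∞, -∞]
q=1: [3, -2, 4, 9, -1]
q=2: [3, 11, 10, 7, -2]
q=3: [14, 9, 15, 20, 10]
q=4: [14, 22, 21, 18, 9]
q=5: [25, 20, 26, 31, 21]
Optimal cycle mean attained by: cycle 2->4->2, total 9 + 2, length 2.
Answer: λ = 11/2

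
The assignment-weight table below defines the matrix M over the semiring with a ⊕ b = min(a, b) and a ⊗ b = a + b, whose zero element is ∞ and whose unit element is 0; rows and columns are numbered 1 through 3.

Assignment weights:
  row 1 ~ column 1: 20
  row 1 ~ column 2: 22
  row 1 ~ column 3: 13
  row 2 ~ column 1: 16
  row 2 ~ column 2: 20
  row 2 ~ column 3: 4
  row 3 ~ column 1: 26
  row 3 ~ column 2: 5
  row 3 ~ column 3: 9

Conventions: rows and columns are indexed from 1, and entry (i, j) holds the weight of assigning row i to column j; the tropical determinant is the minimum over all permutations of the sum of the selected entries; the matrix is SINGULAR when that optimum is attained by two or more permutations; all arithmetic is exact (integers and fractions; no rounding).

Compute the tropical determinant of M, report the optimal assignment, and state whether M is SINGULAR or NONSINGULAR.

σ = (1, 2, 3): 20 + 20 + 9 = 49
σ = (1, 3, 2): 20 + 4 + 5 = 29
σ = (2, 1, 3): 22 + 16 + 9 = 47
σ = (2, 3, 1): 22 + 4 + 26 = 52
σ = (3, 1, 2): 13 + 16 + 5 = 34
σ = (3, 2, 1): 13 + 20 + 26 = 59
Optimal value attained by: σ = (1, 3, 2).
Answer: det⊕(M) = 29; verdict: NONSINGULAR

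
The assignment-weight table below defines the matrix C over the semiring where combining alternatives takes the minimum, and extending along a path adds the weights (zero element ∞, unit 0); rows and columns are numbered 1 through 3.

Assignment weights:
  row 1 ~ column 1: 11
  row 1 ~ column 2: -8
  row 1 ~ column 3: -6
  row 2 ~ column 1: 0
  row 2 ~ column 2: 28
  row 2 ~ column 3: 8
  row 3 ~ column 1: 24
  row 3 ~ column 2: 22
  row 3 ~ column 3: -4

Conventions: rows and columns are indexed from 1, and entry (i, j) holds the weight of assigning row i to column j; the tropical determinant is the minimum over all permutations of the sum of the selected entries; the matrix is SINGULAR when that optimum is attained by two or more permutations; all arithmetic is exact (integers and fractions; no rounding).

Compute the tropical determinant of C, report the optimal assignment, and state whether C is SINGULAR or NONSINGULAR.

σ = (1, 2, 3): 11 + 28 + (-4) = 35
σ = (1, 3, 2): 11 + 8 + 22 = 41
σ = (2, 1, 3): (-8) + 0 + (-4) = -12
σ = (2, 3, 1): (-8) + 8 + 24 = 24
σ = (3, 1, 2): (-6) + 0 + 22 = 16
σ = (3, 2, 1): (-6) + 28 + 24 = 46
Optimal value attained by: σ = (2, 1, 3).
Answer: det⊕(C) = -12; verdict: NONSINGULAR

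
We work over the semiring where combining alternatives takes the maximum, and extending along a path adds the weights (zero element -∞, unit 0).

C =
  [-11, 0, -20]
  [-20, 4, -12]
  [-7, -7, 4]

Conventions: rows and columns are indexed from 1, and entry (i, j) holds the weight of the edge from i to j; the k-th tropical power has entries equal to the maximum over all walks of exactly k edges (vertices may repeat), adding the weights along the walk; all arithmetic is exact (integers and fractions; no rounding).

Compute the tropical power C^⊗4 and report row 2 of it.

C^⊗2:
  [-20, 4, -12]
  [-16, 8, -8]
  [-3, -3, 8]
C^⊗3:
  [-16, 8, -8]
  [-12, 12, -4]
  [1, 1, 12]
C^⊗4:
  [-12, 12, -4]
  [-8, 16, 0]
  [5, 5, 16]
Answer: row 2 of C^⊗4 = [-8, 16, 0]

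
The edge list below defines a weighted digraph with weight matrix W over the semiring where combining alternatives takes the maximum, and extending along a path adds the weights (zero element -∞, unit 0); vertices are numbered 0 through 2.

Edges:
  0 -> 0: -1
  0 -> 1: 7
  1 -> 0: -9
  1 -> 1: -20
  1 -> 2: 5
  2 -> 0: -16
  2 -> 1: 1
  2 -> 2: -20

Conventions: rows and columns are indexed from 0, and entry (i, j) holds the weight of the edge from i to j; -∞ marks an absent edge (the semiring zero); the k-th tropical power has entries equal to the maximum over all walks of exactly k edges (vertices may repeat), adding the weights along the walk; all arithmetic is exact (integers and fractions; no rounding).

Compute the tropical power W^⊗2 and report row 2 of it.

W^⊗2:
  [-2, 6, 12]
  [-10, 6, -15]
  [-8, -9, 6]
Answer: row 2 of W^⊗2 = [-8, -9, 6]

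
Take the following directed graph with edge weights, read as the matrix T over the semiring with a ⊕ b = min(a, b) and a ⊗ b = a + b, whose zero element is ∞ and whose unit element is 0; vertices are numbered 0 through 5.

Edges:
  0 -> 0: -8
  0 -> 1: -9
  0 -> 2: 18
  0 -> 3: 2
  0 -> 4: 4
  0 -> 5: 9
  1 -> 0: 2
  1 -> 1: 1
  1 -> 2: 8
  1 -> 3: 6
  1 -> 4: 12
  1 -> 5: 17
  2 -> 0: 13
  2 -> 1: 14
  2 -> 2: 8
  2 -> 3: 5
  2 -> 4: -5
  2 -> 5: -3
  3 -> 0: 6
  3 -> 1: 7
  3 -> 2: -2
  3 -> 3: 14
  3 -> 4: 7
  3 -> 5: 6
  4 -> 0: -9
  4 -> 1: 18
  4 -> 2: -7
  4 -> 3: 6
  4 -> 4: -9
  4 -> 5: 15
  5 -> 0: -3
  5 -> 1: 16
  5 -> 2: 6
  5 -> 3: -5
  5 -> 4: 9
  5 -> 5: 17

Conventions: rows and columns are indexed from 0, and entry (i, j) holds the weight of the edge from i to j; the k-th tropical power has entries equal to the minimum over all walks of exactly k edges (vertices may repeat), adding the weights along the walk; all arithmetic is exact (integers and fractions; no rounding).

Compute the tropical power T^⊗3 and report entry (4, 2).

T^⊗2:
  [-16, -17, -3, -6, -5, 1]
  [-6, -7, 4, 4, 3, 5]
  [-14, 4, -12, -8, -14, 5]
  [-2, -3, 0, 1, -7, -5]
  [-18, -18, -16, -7, -18, -10]
  [-11, -12, -7, -1, 0, 1]
T^⊗3:
  [-24, -25, -12, -14, -14, -7]
  [-14, -15, -4, -4, -6, 1]
  [-23, -23, -21, -12, -23, -15]
  [-16, -11, -14, -10, -16, -3]
  [-27, -27, -25, -16, -27, -19]
  [-19, -20, -7, -9, -12, -10]
Key observation: the optimum is the walk 4->4->4->2, with weight (-9) + (-9) + (-7) = -25.
Optimal value attained by: walk 4->4->4->2.
Answer: (T^⊗3)[4][2] = -25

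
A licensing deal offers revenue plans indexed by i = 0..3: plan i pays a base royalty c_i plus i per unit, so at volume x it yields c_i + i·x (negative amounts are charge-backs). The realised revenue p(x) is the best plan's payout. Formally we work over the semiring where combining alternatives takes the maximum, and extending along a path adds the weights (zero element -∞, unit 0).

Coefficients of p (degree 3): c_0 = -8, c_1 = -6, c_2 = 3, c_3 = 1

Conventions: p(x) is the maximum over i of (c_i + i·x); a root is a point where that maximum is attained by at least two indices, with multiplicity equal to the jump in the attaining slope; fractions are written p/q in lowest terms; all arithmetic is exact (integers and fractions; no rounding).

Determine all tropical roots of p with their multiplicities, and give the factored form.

hull edge (i=0, c=-8) to (i=2, c=3): slope 11/2, span 2
hull edge (i=2, c=3) to (i=3, c=1): slope -2, span 1
Factored form: p(x) = 1 ⊗ (x ⊕ (-11/2)) ⊗ (x ⊕ (-11/2)) ⊗ (x ⊕ 2)
Answer: roots = -11/2 (mult 2), 2 (mult 1)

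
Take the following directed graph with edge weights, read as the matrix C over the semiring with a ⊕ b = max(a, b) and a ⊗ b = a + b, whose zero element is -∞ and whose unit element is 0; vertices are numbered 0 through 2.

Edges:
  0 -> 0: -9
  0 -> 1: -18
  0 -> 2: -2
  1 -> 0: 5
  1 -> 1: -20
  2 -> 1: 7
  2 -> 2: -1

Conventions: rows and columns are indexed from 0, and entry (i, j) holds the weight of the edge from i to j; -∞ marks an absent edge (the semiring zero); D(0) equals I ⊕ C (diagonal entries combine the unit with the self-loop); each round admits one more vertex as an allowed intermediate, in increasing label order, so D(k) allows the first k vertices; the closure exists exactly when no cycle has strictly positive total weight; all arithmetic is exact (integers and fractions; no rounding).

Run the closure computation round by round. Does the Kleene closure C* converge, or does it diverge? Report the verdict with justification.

D(0):
  [0, -18, -2]
  [5, 0, -∞]
  [-∞, 7, 0]
D(1):
  [0, -18, -2]
  [5, 0, 3]
  [-∞, 7, 0]
Detection: at round 2, diagonal entry (2, 2) turns strictly positive.
Key observation: the cycle 2->1->0->2 has total weight 7 + 5 + (-2), which is strictly positive.
Answer: DIVERGES — positive cycle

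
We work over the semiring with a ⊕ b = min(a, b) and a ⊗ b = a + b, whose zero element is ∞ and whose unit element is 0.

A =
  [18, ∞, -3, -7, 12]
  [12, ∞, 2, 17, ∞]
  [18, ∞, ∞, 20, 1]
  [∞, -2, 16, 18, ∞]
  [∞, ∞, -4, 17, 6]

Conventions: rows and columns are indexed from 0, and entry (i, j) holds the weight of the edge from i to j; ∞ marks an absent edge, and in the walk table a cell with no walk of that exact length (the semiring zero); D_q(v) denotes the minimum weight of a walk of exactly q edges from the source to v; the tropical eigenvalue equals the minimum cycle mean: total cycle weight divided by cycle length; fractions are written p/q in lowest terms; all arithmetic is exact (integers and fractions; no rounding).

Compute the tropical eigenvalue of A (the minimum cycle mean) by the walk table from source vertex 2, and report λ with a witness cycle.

q=0: [∞, ∞, 0, ∞, ∞]
q=1: [18, ∞, ∞, 20, 1]
q=2: [36, 18, -3, 11, 7]
q=3: [15, 9, 3, 17, -2]
q=4: [21, 15, -6, 8, 4]
q=5: [12, 6, 0, 14, -5]
Optimal cycle mean attained by: cycle 2->4->2, total 1 + (-4), length 2.
Answer: λ = -3/2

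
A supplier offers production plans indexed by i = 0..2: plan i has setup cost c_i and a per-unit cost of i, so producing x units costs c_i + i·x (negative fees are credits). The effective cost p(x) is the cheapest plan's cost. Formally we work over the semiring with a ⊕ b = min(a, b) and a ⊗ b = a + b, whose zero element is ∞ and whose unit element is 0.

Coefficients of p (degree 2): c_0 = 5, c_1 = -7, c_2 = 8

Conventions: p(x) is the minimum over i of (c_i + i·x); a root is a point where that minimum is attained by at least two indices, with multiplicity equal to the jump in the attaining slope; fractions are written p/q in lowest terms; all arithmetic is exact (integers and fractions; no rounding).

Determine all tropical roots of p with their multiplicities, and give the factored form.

hull edge (i=0, c=5) to (i=1, c=-7): slope -12, span 1
hull edge (i=1, c=-7) to (i=2, c=8): slope 15, span 1
Factored form: p(x) = 8 ⊗ (x ⊕ (-15)) ⊗ (x ⊕ 12)
Answer: roots = -15 (mult 1), 12 (mult 1)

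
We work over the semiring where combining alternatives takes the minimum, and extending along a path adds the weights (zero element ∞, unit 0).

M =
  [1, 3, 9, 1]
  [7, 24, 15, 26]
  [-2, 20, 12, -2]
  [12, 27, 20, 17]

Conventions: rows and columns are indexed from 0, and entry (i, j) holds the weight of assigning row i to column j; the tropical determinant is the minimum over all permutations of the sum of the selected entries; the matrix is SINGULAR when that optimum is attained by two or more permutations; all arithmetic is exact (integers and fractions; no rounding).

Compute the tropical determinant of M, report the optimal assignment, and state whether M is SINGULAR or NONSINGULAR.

σ = (0, 1, 2, 3): 1 + 24 + 12 + 17 = 54
σ = (0, 1, 3, 2): 1 + 24 + (-2) + 20 = 43
σ = (0, 2, 1, 3): 1 + 15 + 20 + 17 = 53
σ = (0, 2, 3, 1): 1 + 15 + (-2) + 27 = 41
σ = (0, 3, 1, 2): 1 + 26 + 20 + 20 = 67
σ = (0, 3, 2, 1): 1 + 26 + 12 + 27 = 66
σ = (1, 0, 2, 3): 3 + 7 + 12 + 17 = 39
σ = (1, 0, 3, 2): 3 + 7 + (-2) + 20 = 28
σ = (1, 2, 0, 3): 3 + 15 + (-2) + 17 = 33
σ = (1, 2, 3, 0): 3 + 15 + (-2) + 12 = 28
σ = (1, 3, 0, 2): 3 + 26 + (-2) + 20 = 47
σ = (1, 3, 2, 0): 3 + 26 + 12 + 12 = 53
σ = (2, 0, 1, 3): 9 + 7 + 20 + 17 = 53
σ = (2, 0, 3, 1): 9 + 7 + (-2) + 27 = 41
σ = (2, 1, 0, 3): 9 + 24 + (-2) + 17 = 48
σ = (2, 1, 3, 0): 9 + 24 + (-2) + 12 = 43
σ = (2, 3, 0, 1): 9 + 26 + (-2) + 27 = 60
σ = (2, 3, 1, 0): 9 + 26 + 20 + 12 = 67
σ = (3, 0, 1, 2): 1 + 7 + 20 + 20 = 48
σ = (3, 0, 2, 1): 1 + 7 + 12 + 27 = 47
σ = (3, 1, 0, 2): 1 + 24 + (-2) + 20 = 43
σ = (3, 1, 2, 0): 1 + 24 + 12 + 12 = 49
σ = (3, 2, 0, 1): 1 + 15 + (-2) + 27 = 41
σ = (3, 2, 1, 0): 1 + 15 + 20 + 12 = 48
Optimal value attained by: σ = (1, 0, 3, 2).
Answer: det⊕(M) = 28; verdict: SINGULAR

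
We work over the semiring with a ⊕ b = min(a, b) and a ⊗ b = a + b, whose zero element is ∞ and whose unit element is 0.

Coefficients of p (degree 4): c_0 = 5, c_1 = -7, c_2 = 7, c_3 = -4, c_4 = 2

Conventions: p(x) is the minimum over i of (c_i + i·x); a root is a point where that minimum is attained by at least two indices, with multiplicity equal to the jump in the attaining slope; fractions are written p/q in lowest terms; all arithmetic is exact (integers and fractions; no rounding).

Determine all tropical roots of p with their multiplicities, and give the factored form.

hull edge (i=0, c=5) to (i=1, c=-7): slope -12, span 1
hull edge (i=1, c=-7) to (i=3, c=-4): slope 3/2, span 2
hull edge (i=3, c=-4) to (i=4, c=2): slope 6, span 1
Factored form: p(x) = 2 ⊗ (x ⊕ (-6)) ⊗ (x ⊕ (-3/2)) ⊗ (x ⊕ (-3/2)) ⊗ (x ⊕ 12)
Answer: roots = -6 (mult 1), -3/2 (mult 2), 12 (mult 1)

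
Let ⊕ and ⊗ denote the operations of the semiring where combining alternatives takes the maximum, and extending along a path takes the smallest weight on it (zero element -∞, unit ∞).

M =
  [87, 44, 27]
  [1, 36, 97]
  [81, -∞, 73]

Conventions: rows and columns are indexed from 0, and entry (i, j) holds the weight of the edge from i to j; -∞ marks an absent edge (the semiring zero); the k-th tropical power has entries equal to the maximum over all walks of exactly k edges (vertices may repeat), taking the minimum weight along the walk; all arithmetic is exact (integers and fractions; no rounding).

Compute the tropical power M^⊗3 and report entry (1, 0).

M^⊗2:
  [87, 44, 44]
  [81, 36, 73]
  [81, 44, 73]
M^⊗3:
  [87, 44, 44]
  [81, 44, 73]
  [81, 44, 73]
Key observation: the optimum is the walk 1->2->0->0, with weight 97 min 81 min 87 = 81.
Optimal value attained by: walk 1->2->0->0.
Answer: (M^⊗3)[1][0] = 81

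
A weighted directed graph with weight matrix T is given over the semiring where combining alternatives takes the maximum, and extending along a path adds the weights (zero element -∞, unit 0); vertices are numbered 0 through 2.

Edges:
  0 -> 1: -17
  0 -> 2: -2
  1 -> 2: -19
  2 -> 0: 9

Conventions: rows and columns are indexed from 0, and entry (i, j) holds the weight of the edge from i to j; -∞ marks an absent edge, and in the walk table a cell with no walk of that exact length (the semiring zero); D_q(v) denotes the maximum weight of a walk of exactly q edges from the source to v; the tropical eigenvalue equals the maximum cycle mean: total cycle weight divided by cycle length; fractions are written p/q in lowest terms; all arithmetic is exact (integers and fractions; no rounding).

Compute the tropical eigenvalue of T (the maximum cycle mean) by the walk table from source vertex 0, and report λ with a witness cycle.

q=0: [0, -∞, -∞]
q=1: [-∞, -17, -2]
q=2: [7, -∞, -36]
q=3: [-27, -10, 5]
Optimal cycle mean attained by: cycle 0->2->0, total (-2) + 9, length 2.
Answer: λ = 7/2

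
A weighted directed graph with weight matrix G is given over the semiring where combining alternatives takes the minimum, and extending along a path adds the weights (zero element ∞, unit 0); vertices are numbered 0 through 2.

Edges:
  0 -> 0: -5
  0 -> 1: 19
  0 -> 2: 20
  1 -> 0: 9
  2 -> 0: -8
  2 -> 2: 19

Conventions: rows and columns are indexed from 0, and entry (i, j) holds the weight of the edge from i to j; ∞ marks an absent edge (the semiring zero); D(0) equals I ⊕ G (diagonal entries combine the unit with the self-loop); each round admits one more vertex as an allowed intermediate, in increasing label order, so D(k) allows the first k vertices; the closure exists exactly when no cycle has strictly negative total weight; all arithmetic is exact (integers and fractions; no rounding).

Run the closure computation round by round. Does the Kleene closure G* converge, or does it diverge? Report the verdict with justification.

Detection: at round 0, diagonal entry (0, 0) turns strictly negative.
Key observation: the cycle 0->0 has total weight (-5), which is strictly negative.
Answer: DIVERGES — negative cycle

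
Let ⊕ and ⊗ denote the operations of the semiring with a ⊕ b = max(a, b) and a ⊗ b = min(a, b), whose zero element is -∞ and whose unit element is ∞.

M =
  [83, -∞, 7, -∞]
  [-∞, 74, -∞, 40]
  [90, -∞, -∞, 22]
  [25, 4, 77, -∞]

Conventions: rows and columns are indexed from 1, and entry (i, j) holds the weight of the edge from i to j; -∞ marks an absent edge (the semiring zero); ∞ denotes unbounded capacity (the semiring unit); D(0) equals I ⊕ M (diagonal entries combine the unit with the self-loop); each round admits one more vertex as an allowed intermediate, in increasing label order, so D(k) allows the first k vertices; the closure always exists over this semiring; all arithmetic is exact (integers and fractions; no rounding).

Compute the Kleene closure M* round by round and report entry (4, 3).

D(0):
  [∞, -∞, 7, -∞]
  [-∞, ∞, -∞, 40]
  [90, -∞, ∞, 22]
  [25, 4, 77, ∞]
D(1):
  [∞, -∞, 7, -∞]
  [-∞, ∞, -∞, 40]
  [90, -∞, ∞, 22]
  [25, 4, 77, ∞]
D(2):
  [∞, -∞, 7, -∞]
  [-∞, ∞, -∞, 40]
  [90, -∞, ∞, 22]
  [25, 4, 77, ∞]
D(3):
  [∞, -∞, 7, 7]
  [-∞, ∞, -∞, 40]
  [90, -∞, ∞, 22]
  [77, 4, 77, ∞]
D(4):
  [∞, 4, 7, 7]
  [40, ∞, 40, 40]
  [90, 4, ∞, 22]
  [77, 4, 77, ∞]
Answer: M*[4][3] = 77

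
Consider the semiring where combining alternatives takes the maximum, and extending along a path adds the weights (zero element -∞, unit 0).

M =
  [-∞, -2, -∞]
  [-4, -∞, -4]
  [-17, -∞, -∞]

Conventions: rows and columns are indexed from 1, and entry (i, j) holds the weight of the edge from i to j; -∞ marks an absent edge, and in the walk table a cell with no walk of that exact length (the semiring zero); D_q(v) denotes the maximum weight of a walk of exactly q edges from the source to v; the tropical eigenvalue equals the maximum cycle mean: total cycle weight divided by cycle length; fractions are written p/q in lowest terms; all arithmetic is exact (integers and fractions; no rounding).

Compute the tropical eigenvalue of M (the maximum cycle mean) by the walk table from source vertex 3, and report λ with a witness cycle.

q=0: [-∞, -∞, 0]
q=1: [-17, -∞, -∞]
q=2: [-∞, -19, -∞]
q=3: [-23, -∞, -23]
Optimal cycle mean attained by: cycle 1->2->1, total (-2) + (-4), length 2.
Answer: λ = -3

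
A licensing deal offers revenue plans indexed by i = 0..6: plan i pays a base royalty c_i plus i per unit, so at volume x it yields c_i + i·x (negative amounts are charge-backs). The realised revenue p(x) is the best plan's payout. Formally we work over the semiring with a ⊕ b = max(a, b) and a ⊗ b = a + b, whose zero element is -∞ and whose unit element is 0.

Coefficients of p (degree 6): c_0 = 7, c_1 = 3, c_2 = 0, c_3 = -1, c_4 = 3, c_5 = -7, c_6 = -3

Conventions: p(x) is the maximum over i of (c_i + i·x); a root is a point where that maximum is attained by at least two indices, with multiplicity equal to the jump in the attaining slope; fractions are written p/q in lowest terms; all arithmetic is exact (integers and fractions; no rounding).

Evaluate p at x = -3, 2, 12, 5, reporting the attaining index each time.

p(-3) = max(7+0·(-3)=7, 3+1·(-3)=0, 0+2·(-3)=-6, -1+3·(-3)=-10, 3+4·(-3)=-9, -7+5·(-3)=-22, -3+6·(-3)=-21) = 7 (attained by i=0)
p(2) = max(7+0·2=7, 3+1·2=5, 0+2·2=4, -1+3·2=5, 3+4·2=11, -7+5·2=3, -3+6·2=9) = 11 (attained by i=4)
p(12) = max(7+0·12=7, 3+1·12=15, 0+2·12=24, -1+3·12=35, 3+4·12=51, -7+5·12=53, -3+6·12=69) = 69 (attained by i=6)
p(5) = max(7+0·5=7, 3+1·5=8, 0+2·5=10, -1+3·5=14, 3+4·5=23, -7+5·5=18, -3+6·5=27) = 27 (attained by i=6)
Answer: p(-3) = 7; p(2) = 11; p(12) = 69; p(5) = 27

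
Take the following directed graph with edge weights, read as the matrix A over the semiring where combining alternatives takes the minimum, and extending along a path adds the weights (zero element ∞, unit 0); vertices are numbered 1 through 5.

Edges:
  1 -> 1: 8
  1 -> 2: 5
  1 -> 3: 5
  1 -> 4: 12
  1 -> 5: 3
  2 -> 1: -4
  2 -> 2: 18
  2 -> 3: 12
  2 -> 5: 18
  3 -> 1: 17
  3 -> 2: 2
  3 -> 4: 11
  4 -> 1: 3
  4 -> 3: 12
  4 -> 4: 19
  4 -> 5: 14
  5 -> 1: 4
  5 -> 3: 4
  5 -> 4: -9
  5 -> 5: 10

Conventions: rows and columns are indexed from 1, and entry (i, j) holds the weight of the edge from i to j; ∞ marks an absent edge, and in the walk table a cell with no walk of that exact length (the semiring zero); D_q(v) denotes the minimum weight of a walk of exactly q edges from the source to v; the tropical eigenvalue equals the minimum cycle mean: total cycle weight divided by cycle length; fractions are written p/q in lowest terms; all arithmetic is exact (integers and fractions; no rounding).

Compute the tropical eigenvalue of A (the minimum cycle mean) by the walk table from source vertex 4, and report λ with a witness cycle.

q=0: [∞, ∞, ∞, 0, ∞]
q=1: [3, ∞, 12, 19, 14]
q=2: [11, 8, 8, 5, 6]
q=3: [4, 10, 10, -3, 14]
q=4: [0, 9, 9, 5, 7]
q=5: [5, 5, 5, -2, 3]
Optimal cycle mean attained by: cycle 1->5->4->1, total 3 + (-9) + 3, length 3.
Answer: λ = -1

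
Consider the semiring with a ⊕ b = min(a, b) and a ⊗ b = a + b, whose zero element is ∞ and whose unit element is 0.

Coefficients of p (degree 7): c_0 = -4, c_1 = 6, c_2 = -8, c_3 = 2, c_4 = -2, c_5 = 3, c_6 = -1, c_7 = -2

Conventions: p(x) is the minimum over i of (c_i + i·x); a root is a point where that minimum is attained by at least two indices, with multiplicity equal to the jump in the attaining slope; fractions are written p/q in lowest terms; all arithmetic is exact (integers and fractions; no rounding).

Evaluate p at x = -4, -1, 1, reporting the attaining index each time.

p(-4) = min(-4+0·(-4)=-4, 6+1·(-4)=2, -8+2·(-4)=-16, 2+3·(-4)=-10, -2+4·(-4)=-18, 3+5·(-4)=-17, -1+6·(-4)=-25, -2+7·(-4)=-30) = -30 (attained by i=7)
p(-1) = min(-4+0·(-1)=-4, 6+1·(-1)=5, -8+2·(-1)=-10, 2+3·(-1)=-1, -2+4·(-1)=-6, 3+5·(-1)=-2, -1+6·(-1)=-7, -2+7·(-1)=-9) = -10 (attained by i=2)
p(1) = min(-4+0·1=-4, 6+1·1=7, -8+2·1=-6, 2+3·1=5, -2+4·1=2, 3+5·1=8, -1+6·1=5, -2+7·1=5) = -6 (attained by i=2)
Answer: p(-4) = -30; p(-1) = -10; p(1) = -6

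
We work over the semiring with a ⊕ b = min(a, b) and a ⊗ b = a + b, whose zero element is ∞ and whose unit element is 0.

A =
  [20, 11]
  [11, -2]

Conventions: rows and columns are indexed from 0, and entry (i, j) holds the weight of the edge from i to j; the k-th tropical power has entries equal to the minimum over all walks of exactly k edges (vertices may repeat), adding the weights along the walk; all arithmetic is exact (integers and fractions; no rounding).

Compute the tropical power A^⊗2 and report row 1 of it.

A^⊗2:
  [22, 9]
  [9, -4]
Answer: row 1 of A^⊗2 = [9, -4]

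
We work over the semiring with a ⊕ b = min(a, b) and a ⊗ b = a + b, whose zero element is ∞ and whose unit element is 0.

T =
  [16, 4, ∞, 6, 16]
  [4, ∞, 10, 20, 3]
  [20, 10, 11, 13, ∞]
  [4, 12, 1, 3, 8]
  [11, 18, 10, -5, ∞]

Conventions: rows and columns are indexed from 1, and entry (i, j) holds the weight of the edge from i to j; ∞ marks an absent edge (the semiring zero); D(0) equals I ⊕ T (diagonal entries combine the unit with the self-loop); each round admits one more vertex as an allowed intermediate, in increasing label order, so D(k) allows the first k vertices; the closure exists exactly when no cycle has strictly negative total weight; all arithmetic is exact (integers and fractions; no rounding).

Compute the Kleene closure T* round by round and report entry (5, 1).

D(0):
  [0, 4, ∞, 6, 16]
  [4, 0, 10, 20, 3]
  [20, 10, 0, 13, ∞]
  [4, 12, 1, 0, 8]
  [11, 18, 10, -5, 0]
D(1):
  [0, 4, ∞, 6, 16]
  [4, 0, 10, 10, 3]
  [20, 10, 0, 13, 36]
  [4, 8, 1, 0, 8]
  [11, 15, 10, -5, 0]
D(2):
  [0, 4, 14, 6, 7]
  [4, 0, 10, 10, 3]
  [14, 10, 0, 13, 13]
  [4, 8, 1, 0, 8]
  [11, 15, 10, -5, 0]
D(3):
  [0, 4, 14, 6, 7]
  [4, 0, 10, 10, 3]
  [14, 10, 0, 13, 13]
  [4, 8, 1, 0, 8]
  [11, 15, 10, -5, 0]
D(4):
  [0, 4, 7, 6, 7]
  [4, 0, 10, 10, 3]
  [14, 10, 0, 13, 13]
  [4, 8, 1, 0, 8]
  [-1, 3, -4, -5, 0]
D(5):
  [0, 4, 3, 2, 7]
  [2, 0, -1, -2, 3]
  [12, 10, 0, 8, 13]
  [4, 8, 1, 0, 8]
  [-1, 3, -4, -5, 0]
Answer: T*[5][1] = -1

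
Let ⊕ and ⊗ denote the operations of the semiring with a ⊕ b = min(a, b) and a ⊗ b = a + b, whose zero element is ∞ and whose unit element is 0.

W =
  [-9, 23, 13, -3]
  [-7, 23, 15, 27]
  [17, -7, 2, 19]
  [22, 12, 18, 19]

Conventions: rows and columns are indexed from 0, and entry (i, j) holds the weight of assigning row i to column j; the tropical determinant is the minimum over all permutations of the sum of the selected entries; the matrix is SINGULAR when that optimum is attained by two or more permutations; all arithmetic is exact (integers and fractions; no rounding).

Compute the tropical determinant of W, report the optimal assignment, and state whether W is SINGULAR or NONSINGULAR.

σ = (0, 1, 2, 3): (-9) + 23 + 2 + 19 = 35
σ = (0, 1, 3, 2): (-9) + 23 + 19 + 18 = 51
σ = (0, 2, 1, 3): (-9) + 15 + (-7) + 19 = 18
σ = (0, 2, 3, 1): (-9) + 15 + 19 + 12 = 37
σ = (0, 3, 1, 2): (-9) + 27 + (-7) + 18 = 29
σ = (0, 3, 2, 1): (-9) + 27 + 2 + 12 = 32
σ = (1, 0, 2, 3): 23 + (-7) + 2 + 19 = 37
σ = (1, 0, 3, 2): 23 + (-7) + 19 + 18 = 53
σ = (1, 2, 0, 3): 23 + 15 + 17 + 19 = 74
σ = (1, 2, 3, 0): 23 + 15 + 19 + 22 = 79
σ = (1, 3, 0, 2): 23 + 27 + 17 + 18 = 85
σ = (1, 3, 2, 0): 23 + 27 + 2 + 22 = 74
σ = (2, 0, 1, 3): 13 + (-7) + (-7) + 19 = 18
σ = (2, 0, 3, 1): 13 + (-7) + 19 + 12 = 37
σ = (2, 1, 0, 3): 13 + 23 + 17 + 19 = 72
σ = (2, 1, 3, 0): 13 + 23 + 19 + 22 = 77
σ = (2, 3, 0, 1): 13 + 27 + 17 + 12 = 69
σ = (2, 3, 1, 0): 13 + 27 + (-7) + 22 = 55
σ = (3, 0, 1, 2): (-3) + (-7) + (-7) + 18 = 1
σ = (3, 0, 2, 1): (-3) + (-7) + 2 + 12 = 4
σ = (3, 1, 0, 2): (-3) + 23 + 17 + 18 = 55
σ = (3, 1, 2, 0): (-3) + 23 + 2 + 22 = 44
σ = (3, 2, 0, 1): (-3) + 15 + 17 + 12 = 41
σ = (3, 2, 1, 0): (-3) + 15 + (-7) + 22 = 27
Optimal value attained by: σ = (3, 0, 1, 2).
Answer: det⊕(W) = 1; verdict: NONSINGULAR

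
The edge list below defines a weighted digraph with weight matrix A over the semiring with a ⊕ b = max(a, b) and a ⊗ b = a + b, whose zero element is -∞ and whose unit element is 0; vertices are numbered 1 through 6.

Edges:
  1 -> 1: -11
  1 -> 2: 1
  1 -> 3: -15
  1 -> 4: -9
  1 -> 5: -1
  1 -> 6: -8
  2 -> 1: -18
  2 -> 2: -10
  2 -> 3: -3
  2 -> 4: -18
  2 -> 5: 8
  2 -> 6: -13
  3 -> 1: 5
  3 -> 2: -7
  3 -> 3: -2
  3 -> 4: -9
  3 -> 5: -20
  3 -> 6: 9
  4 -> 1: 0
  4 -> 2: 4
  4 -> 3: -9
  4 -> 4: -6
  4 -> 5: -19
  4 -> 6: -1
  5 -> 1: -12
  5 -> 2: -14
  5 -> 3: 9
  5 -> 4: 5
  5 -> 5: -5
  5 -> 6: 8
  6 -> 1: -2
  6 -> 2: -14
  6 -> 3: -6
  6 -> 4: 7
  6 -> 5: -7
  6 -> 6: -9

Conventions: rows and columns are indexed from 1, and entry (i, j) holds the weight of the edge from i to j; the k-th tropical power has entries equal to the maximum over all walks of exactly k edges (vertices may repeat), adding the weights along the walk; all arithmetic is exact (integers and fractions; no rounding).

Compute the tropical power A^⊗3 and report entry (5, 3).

A^⊗2:
  [-9, -5, 8, 4, 9, 7]
  [2, -6, 17, 13, 3, 16]
  [7, 6, 3, 16, 4, 7]
  [-3, 1, 1, 6, 12, 0]
  [14, 9, 7, 15, 1, 18]
  [7, 11, 2, 1, -3, 6]
A^⊗3:
  [13, 8, 18, 14, 4, 17]
  [22, 17, 15, 23, 9, 26]
  [16, 20, 13, 14, 14, 15]
  [6, 10, 21, 17, 9, 20]
  [16, 19, 12, 25, 17, 16]
  [7, 8, 8, 13, 19, 11]
Key observation: the optimum is the walk 5->3->6->3, with weight 9 + 9 + (-6) = 12.
Optimal value attained by: walk 5->3->6->3.
Answer: (A^⊗3)[5][3] = 12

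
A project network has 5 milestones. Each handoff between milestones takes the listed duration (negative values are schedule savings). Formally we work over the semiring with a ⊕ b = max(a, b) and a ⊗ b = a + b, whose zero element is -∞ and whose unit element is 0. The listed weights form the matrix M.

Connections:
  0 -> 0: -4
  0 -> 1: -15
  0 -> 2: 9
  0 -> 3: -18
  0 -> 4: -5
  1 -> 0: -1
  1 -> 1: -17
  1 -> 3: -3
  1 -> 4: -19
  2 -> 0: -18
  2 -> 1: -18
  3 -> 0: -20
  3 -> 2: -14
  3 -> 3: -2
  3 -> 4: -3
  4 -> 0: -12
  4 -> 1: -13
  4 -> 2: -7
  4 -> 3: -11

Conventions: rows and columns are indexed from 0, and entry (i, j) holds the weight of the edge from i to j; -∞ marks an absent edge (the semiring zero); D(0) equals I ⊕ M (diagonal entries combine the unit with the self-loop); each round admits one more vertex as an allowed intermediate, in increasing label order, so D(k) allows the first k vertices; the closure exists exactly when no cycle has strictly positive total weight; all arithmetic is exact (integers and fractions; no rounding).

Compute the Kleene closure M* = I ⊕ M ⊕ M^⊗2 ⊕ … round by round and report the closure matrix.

D(0):
  [0, -15, 9, -18, -5]
  [-1, 0, -∞, -3, -19]
  [-18, -18, 0, -∞, -∞]
  [-20, -∞, -14, 0, -3]
  [-12, -13, -7, -11, 0]
D(1):
  [0, -15, 9, -18, -5]
  [-1, 0, 8, -3, -6]
  [-18, -18, 0, -36, -23]
  [-20, -35, -11, 0, -3]
  [-12, -13, -3, -11, 0]
D(2):
  [0, -15, 9, -18, -5]
  [-1, 0, 8, -3, -6]
  [-18, -18, 0, -21, -23]
  [-20, -35, -11, 0, -3]
  [-12, -13, -3, -11, 0]
D(3):
  [0, -9, 9, -12, -5]
  [-1, 0, 8, -3, -6]
  [-18, -18, 0, -21, -23]
  [-20, -29, -11, 0, -3]
  [-12, -13, -3, -11, 0]
D(4):
  [0, -9, 9, -12, -5]
  [-1, 0, 8, -3, -6]
  [-18, -18, 0, -21, -23]
  [-20, -29, -11, 0, -3]
  [-12, -13, -3, -11, 0]
D(5):
  [0, -9, 9, -12, -5]
  [-1, 0, 8, -3, -6]
  [-18, -18, 0, -21, -23]
  [-15, -16, -6, 0, -3]
  [-12, -13, -3, -11, 0]
Answer: M* = [[0, -9, 9, -12, -5], [-1, 0, 8, -3, -6], [-18, -18, 0, -21, -23], [-15, -16, -6, 0, -3], [-12, -13, -3, -11, 0]]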